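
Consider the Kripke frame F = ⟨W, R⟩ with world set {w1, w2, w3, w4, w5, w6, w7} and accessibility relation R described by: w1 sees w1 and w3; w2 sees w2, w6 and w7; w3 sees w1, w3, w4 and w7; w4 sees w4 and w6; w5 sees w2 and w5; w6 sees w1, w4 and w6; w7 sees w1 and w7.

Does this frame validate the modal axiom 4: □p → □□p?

No

Axiom 4 corresponds to the accessibility relation being transitive.
Transitive: no — w1 R w3 and w3 R w4, but not w1 R w4.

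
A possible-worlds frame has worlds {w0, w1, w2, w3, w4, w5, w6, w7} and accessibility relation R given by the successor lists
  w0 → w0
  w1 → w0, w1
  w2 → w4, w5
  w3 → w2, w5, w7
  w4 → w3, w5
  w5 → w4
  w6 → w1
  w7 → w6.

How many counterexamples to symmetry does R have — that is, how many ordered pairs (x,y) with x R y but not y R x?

9

Enumerating: (w1,w0), (w2,w4), (w2,w5), (w3,w2), (w3,w5), (w3,w7), (w4,w3), (w6,w1), (w7,w6).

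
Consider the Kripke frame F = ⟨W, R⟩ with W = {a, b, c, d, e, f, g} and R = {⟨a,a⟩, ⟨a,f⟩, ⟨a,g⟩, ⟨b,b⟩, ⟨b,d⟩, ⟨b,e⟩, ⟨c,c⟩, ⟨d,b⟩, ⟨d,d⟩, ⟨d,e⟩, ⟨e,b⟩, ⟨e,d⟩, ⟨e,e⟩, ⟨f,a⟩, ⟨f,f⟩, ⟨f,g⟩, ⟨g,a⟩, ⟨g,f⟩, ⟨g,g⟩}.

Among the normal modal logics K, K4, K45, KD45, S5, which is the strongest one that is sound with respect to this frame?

Transitive (axiom 4): yes — every two-step R-path is closed by a direct edge.
Euclidean (axiom 5): yes — any two successors of a common world are R-related.
Serial (axiom D): yes — every world has a successor (e.g. a R a).
Reflexive (axiom T): yes — every world is R-related to itself.
So F validates K, K4, K45, KD45, S5. The strongest is S5.

S5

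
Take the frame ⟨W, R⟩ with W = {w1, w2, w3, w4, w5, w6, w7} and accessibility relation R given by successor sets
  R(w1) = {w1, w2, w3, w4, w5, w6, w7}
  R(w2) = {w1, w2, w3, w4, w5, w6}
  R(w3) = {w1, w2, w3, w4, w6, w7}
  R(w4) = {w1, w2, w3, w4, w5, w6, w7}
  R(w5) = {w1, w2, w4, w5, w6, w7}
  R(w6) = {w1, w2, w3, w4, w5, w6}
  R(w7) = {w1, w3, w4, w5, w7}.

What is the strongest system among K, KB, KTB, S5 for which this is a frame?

KTB

Symmetric (axiom B): yes — every pair in R has its reverse in R.
Reflexive (axiom T): yes — every world is R-related to itself.
Euclidean (axiom 5): no — w1 R w2 and w1 R w7, but not w2 R w7.
So F validates K, KB, KTB; S5 would additionally require R to be Euclidean. The strongest is KTB.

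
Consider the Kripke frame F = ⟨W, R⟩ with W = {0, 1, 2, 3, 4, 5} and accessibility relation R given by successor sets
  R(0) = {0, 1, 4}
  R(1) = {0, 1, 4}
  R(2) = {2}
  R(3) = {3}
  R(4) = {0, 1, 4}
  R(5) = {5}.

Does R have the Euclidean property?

Euclidean: yes — any two successors of a common world are R-related.

Yes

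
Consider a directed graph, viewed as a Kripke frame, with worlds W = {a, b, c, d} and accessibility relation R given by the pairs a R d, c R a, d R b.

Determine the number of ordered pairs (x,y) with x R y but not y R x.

Enumerating: (a,d), (c,a), (d,b).

3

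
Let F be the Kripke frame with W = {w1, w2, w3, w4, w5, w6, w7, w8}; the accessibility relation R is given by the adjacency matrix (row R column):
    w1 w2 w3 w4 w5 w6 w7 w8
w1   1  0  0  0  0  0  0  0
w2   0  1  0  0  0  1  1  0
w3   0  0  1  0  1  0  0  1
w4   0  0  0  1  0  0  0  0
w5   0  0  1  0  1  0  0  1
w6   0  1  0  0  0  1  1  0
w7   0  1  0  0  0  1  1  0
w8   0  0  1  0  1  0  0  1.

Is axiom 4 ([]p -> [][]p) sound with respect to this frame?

Yes

Axiom 4 corresponds to the accessibility relation being transitive.
Transitive: yes — every two-step R-path is closed by a direct edge.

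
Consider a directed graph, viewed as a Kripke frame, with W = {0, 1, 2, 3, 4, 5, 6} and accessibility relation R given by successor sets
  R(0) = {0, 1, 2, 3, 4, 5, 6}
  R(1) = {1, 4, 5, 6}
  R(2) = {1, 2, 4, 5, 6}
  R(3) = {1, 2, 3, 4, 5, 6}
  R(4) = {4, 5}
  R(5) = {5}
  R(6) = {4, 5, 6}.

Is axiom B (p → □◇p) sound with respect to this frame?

No

The schema B characterises exactly the symmetric frames.
Symmetric: no — 0 R 1 but not 1 R 0.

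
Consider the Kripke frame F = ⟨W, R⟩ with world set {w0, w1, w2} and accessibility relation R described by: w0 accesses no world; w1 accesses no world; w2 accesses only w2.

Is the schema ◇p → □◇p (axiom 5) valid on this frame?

Yes

Axiom 5 corresponds to the accessibility relation being Euclidean.
Euclidean: yes — any two successors of a common world are R-related.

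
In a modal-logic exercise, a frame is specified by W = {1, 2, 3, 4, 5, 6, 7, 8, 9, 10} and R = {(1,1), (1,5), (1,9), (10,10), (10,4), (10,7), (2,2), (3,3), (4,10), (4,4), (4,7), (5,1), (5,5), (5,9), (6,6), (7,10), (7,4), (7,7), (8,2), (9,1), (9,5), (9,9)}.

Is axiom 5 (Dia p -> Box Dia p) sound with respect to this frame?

Yes

The schema 5 characterises exactly the Euclidean frames.
Euclidean: yes — any two successors of a common world are R-related.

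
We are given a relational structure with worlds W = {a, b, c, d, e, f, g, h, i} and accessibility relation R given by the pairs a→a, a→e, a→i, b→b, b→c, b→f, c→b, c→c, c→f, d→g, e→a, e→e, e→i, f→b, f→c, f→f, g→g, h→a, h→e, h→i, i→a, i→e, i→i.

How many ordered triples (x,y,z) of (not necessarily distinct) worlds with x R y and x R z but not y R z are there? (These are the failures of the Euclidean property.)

0

R is Euclidean; there are no such tuples.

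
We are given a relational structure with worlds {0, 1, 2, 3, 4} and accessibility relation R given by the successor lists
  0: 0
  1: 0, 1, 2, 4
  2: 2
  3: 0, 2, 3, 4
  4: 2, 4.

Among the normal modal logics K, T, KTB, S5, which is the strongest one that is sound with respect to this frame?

Reflexive (axiom T): yes — every world is R-related to itself.
Symmetric (axiom B): no — 1 R 0 but not 0 R 1.
Euclidean (axiom 5): no — 1 R 0 and 1 R 2, but not 0 R 2.
So F validates K, T; KTB would additionally require R to be symmetric. The strongest is T.

T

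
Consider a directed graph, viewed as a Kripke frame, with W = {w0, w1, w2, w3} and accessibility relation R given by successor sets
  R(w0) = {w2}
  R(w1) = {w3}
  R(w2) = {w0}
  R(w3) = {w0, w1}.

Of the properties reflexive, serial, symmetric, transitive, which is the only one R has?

Reflexive: no — w0 is not related to itself.
Serial: yes — every world has a successor (e.g. w0 R w2).
Symmetric: no — w3 R w0 but not w0 R w3.
Transitive: no — w1 R w3 and w3 R w0, but not w1 R w0.
Only serial holds.

serial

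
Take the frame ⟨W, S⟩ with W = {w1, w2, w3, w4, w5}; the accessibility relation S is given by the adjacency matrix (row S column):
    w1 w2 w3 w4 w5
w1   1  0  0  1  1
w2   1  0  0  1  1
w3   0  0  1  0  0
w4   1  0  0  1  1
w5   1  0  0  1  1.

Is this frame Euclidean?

Yes

Euclidean: yes — any two successors of a common world are S-related.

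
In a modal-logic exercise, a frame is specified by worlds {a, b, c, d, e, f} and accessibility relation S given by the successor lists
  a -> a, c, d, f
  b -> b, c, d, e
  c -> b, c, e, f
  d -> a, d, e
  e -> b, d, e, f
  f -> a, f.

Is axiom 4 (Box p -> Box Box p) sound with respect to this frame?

Axiom 4 corresponds to the accessibility relation being transitive.
Transitive: no — a S c and c S b, but not a S b.

No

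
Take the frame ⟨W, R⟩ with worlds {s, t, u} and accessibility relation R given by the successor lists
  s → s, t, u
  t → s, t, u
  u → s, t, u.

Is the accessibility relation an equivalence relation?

Reflexive: yes — every world is R-related to itself.
Symmetric: yes — every pair in R has its reverse in R.
Transitive: yes — every two-step R-path is closed by a direct edge.
So R is an equivalence relation.

Yes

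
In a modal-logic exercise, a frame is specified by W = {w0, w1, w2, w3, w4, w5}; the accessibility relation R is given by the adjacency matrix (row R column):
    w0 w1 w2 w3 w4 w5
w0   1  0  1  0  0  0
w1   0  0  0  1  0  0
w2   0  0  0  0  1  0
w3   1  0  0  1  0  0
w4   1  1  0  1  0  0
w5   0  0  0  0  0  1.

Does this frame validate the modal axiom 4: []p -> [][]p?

By correspondence theory, 4 is valid on a frame iff R is transitive.
Transitive: no — w0 R w2 and w2 R w4, but not w0 R w4.

No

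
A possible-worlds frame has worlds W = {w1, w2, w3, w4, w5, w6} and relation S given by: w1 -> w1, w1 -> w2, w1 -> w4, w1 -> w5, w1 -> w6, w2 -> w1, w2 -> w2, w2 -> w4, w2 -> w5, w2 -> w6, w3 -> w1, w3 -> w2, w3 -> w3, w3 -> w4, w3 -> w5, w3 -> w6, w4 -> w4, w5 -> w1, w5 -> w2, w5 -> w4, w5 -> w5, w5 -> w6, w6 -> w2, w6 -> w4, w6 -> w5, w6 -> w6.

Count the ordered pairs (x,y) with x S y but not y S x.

Enumerating: (w1,w4), (w1,w6), (w2,w4), (w3,w1), (w3,w2), (w3,w4), (w3,w5), (w3,w6), (w5,w4), (w6,w4).

10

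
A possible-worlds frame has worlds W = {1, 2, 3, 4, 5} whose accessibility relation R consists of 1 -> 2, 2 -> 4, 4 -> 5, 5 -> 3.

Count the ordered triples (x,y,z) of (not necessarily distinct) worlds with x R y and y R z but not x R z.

Enumerating: (1,2,4), (2,4,5), (4,5,3).

3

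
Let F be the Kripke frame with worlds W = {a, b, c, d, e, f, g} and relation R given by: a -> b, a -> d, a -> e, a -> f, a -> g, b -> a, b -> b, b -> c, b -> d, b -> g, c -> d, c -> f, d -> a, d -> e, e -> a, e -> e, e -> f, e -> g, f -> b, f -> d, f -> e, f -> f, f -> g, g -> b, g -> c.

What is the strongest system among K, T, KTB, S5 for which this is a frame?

K

Reflexive (axiom T): no — a is not related to itself.
Symmetric (axiom B): no — a R f but not f R a.
Euclidean (axiom 5): no — a R b and a R e, but not b R e.
So F validates K; T would additionally require R to be reflexive. The strongest is K.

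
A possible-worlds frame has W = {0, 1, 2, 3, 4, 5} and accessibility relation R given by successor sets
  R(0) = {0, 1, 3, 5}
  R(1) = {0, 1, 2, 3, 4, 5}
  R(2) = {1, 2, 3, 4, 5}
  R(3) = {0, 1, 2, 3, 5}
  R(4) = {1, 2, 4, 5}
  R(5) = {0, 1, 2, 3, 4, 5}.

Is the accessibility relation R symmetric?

Symmetric: yes — every pair in R has its reverse in R.

Yes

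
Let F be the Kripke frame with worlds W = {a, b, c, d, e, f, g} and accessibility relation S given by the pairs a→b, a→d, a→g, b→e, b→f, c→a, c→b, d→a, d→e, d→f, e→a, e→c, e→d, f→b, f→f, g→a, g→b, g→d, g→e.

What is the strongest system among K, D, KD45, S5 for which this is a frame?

Serial (axiom D): yes — every world has a successor (e.g. a S b).
Euclidean (axiom 5): no — a S b and a S d, but not b S d.
Transitive (axiom 4): no — a S b and b S e, but not a S e.
Reflexive (axiom T): no — a is not related to itself.
So F validates K, D; KD45 would additionally require S to be Euclidean and transitive. The strongest is D.

D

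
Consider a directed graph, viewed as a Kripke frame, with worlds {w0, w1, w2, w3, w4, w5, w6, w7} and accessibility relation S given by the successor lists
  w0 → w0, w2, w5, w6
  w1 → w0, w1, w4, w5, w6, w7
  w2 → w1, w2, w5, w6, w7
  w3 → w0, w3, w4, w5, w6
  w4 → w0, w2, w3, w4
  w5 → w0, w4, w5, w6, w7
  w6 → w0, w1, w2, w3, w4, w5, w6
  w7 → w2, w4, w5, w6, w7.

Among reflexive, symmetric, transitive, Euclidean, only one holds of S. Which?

reflexive

Reflexive: yes — every world is S-related to itself.
Symmetric: no — w0 S w2 but not w2 S w0.
Transitive: no — w0 S w2 and w2 S w1, but not w0 S w1.
Euclidean: no — w0 S w5 and w0 S w2, but not w5 S w2.
Only reflexive holds.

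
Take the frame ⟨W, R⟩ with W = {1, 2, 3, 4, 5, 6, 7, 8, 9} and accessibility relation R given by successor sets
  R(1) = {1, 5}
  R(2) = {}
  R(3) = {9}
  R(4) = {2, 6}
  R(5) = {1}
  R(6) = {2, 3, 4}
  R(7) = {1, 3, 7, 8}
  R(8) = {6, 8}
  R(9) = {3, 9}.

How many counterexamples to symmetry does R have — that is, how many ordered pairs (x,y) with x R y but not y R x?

7

Enumerating: (4,2), (6,2), (6,3), (7,1), (7,3), (7,8), (8,6).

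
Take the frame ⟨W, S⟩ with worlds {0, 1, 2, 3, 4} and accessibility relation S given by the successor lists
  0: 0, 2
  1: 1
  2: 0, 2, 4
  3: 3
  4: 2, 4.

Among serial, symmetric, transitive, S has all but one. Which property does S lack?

transitive

Serial: yes — every world has a successor (e.g. 0 S 0).
Symmetric: yes — every pair in S has its reverse in S.
Transitive: no — 0 S 2 and 2 S 4, but not 0 S 4.
Only transitive fails.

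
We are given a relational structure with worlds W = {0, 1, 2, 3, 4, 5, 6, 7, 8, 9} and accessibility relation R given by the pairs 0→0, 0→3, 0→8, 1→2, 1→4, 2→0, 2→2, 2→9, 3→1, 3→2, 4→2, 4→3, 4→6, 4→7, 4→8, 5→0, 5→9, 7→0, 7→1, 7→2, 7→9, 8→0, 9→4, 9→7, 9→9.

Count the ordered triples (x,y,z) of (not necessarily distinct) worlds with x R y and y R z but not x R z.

Enumerating: (0,3,1), (0,3,2), (1,2,0), (1,2,9), (1,4,3), (1,4,6), (1,4,7), (1,4,8), (2,0,3), (2,0,8), (2,9,4), (2,9,7), … and 28 more.
Total: 40.

40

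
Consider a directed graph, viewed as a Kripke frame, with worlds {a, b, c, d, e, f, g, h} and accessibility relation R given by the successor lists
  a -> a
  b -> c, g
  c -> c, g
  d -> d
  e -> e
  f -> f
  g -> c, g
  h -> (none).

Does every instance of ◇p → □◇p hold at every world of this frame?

By correspondence theory, 5 is valid on a frame iff R is Euclidean.
Euclidean: yes — any two successors of a common world are R-related.

Yes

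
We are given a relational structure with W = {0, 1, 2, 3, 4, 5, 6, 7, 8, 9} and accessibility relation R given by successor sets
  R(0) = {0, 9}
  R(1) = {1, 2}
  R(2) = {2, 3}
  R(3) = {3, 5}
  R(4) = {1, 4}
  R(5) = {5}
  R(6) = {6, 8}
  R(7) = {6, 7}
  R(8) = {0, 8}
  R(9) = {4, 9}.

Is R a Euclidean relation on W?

Euclidean: no — 0 R 9 and 0 R 0, but not 9 R 0.

No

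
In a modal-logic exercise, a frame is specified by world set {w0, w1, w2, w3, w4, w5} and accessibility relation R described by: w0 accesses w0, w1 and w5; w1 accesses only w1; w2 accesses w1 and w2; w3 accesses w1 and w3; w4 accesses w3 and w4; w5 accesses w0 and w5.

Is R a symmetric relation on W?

No

Symmetric: no — w0 R w1 but not w1 R w0.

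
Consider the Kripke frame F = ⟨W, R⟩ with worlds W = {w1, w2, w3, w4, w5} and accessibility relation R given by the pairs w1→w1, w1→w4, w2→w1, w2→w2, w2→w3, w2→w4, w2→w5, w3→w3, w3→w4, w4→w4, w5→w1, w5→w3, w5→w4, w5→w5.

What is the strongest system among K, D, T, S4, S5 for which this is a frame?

Serial (axiom D): yes — every world has a successor (e.g. w1 R w1).
Reflexive (axiom T): yes — every world is R-related to itself.
Transitive (axiom 4): yes — every two-step R-path is closed by a direct edge.
Euclidean (axiom 5): no — w2 R w1 and w2 R w3, but not w1 R w3.
So F validates K, D, T, S4; S5 would additionally require R to be Euclidean. The strongest is S4.

S4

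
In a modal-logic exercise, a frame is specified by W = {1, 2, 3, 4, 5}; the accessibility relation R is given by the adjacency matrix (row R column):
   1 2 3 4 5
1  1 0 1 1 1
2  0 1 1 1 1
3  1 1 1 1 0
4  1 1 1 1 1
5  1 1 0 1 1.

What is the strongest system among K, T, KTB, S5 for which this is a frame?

KTB

Reflexive (axiom T): yes — every world is R-related to itself.
Symmetric (axiom B): yes — every pair in R has its reverse in R.
Euclidean (axiom 5): no — 1 R 3 and 1 R 5, but not 3 R 5.
So F validates K, T, KTB; S5 would additionally require R to be Euclidean. The strongest is KTB.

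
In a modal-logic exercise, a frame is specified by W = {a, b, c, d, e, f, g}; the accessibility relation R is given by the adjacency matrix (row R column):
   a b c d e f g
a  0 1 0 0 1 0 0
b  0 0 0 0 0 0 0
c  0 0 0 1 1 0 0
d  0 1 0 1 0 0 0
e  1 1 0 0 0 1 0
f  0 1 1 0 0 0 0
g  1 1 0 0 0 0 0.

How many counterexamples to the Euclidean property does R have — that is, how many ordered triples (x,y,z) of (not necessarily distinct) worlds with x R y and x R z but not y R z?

Enumerating: (a,b,b), (a,b,e), (a,e,e), (c,d,e), (c,e,d), (c,e,e), (d,b,b), (d,b,d), (e,a,a), (e,a,f), (e,b,a), (e,b,b), … and 10 more.
Total: 22.

22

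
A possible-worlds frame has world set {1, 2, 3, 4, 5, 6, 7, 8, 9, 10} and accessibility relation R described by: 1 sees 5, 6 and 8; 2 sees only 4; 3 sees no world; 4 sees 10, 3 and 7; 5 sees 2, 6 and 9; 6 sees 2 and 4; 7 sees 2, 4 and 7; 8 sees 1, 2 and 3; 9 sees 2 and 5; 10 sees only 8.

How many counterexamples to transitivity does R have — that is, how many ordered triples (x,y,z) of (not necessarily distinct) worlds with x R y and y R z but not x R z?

31

Enumerating: (1,5,2), (1,5,9), (1,6,2), (1,6,4), (1,8,1), (1,8,2), (1,8,3), (10,8,1), (10,8,2), (10,8,3), (2,4,10), (2,4,3), … and 19 more.
Total: 31.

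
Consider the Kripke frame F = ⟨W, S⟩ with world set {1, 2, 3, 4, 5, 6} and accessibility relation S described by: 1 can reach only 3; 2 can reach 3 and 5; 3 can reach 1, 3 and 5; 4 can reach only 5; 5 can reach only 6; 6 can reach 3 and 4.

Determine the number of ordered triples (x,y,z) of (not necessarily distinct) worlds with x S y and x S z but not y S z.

12

Enumerating: (2,5,3), (2,5,5), (3,1,1), (3,1,5), (3,5,1), (3,5,3), (3,5,5), (4,5,5), (5,6,6), (6,3,4), (6,4,3), (6,4,4).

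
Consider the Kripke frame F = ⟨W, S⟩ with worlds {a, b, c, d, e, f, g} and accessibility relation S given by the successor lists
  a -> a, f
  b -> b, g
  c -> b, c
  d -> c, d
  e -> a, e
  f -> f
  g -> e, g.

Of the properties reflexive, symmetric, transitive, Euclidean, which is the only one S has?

Reflexive: yes — every world is S-related to itself.
Symmetric: no — a S f but not f S a.
Transitive: no — b S g and g S e, but not b S e.
Euclidean: no — a S f and a S a, but not f S a.
Only reflexive holds.

reflexive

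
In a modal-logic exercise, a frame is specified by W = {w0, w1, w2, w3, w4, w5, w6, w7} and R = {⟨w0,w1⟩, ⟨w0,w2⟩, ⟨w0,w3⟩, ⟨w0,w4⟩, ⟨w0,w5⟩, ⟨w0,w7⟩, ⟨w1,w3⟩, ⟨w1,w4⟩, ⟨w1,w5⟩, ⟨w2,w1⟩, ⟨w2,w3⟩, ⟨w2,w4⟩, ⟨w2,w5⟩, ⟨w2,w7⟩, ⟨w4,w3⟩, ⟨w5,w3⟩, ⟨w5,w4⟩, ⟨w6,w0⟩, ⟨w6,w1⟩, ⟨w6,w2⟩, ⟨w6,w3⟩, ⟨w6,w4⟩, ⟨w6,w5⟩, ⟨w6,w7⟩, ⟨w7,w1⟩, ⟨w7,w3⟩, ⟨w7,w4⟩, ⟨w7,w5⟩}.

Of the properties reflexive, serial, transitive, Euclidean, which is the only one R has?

Reflexive: no — w0 is not related to itself.
Serial: no — w3 has no R-successor.
Transitive: yes — every two-step R-path is closed by a direct edge.
Euclidean: no — w0 R w1 and w0 R w2, but not w1 R w2.
Only transitive holds.

transitive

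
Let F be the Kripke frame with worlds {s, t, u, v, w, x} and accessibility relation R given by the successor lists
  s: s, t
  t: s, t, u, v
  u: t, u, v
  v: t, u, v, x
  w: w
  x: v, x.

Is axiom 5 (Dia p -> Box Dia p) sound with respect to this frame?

By correspondence theory, 5 is valid on a frame iff R is Euclidean.
Euclidean: no — t R s and t R u, but not s R u.

No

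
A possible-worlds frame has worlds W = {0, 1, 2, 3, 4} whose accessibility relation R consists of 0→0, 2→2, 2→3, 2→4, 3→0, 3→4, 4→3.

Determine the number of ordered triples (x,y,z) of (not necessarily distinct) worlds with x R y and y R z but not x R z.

4

Enumerating: (2,3,0), (3,4,3), (4,3,0), (4,3,4).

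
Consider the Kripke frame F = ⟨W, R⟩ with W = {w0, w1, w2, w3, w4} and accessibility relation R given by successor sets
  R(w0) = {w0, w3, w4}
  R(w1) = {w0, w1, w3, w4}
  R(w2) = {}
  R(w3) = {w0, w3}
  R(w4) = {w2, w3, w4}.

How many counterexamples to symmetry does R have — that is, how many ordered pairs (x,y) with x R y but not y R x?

6

Enumerating: (w0,w4), (w1,w0), (w1,w3), (w1,w4), (w4,w2), (w4,w3).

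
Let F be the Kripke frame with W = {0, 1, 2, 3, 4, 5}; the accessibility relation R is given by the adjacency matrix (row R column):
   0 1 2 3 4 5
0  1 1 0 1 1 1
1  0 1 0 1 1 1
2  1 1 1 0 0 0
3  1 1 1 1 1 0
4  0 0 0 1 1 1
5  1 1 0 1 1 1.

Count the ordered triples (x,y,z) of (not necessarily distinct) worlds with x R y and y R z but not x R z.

Enumerating: (0,3,2), (1,3,0), (1,3,2), (1,5,0), (2,0,3), (2,0,4), (2,0,5), (2,1,3), (2,1,4), (2,1,5), (3,0,5), (3,1,5), … and 7 more.
Total: 19.

19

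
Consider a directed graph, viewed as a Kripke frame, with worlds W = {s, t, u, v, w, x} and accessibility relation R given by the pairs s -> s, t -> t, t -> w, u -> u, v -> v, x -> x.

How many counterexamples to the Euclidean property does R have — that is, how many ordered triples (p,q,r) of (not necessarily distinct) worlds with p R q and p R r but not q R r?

2

Enumerating: (t,w,t), (t,w,w).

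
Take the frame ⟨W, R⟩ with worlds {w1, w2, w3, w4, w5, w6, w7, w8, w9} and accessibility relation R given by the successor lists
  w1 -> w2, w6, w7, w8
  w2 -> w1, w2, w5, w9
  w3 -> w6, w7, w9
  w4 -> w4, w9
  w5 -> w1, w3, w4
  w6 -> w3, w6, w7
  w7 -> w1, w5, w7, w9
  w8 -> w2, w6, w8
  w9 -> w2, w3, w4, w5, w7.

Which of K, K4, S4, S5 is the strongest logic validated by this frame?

K

Transitive (axiom 4): no — w1 R w2 and w2 R w5, but not w1 R w5.
Reflexive (axiom T): no — w1 is not related to itself.
Euclidean (axiom 5): no — w1 R w2 and w1 R w6, but not w2 R w6.
So F validates K; K4 would additionally require R to be transitive. The strongest is K.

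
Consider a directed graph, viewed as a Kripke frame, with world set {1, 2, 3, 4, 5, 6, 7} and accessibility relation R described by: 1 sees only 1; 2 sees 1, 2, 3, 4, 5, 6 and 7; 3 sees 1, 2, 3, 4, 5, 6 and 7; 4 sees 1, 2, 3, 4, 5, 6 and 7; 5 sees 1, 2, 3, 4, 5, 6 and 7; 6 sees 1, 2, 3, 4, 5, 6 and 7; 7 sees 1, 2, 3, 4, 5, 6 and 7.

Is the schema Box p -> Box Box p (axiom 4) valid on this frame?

Yes

The schema 4 characterises exactly the transitive frames.
Transitive: yes — every two-step R-path is closed by a direct edge.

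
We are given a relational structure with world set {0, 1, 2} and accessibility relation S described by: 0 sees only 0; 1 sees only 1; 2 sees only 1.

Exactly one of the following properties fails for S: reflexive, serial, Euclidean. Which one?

Reflexive: no — 2 is not related to itself.
Serial: yes — every world has a successor (e.g. 0 S 0).
Euclidean: yes — any two successors of a common world are S-related.
Only reflexive fails.

reflexive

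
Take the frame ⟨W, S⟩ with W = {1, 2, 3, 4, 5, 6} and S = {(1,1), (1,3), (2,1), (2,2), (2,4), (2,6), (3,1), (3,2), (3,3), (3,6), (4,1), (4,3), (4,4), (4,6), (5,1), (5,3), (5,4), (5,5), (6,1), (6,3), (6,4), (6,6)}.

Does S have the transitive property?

Transitive: no — 1 S 3 and 3 S 2, but not 1 S 2.

No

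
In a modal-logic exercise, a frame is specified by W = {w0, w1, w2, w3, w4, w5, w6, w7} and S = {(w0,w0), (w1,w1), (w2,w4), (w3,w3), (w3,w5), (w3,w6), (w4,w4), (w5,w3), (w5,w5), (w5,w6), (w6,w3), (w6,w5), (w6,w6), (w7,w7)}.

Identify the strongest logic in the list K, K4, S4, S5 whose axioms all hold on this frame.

Transitive (axiom 4): yes — every two-step S-path is closed by a direct edge.
Reflexive (axiom T): no — w2 is not related to itself.
Euclidean (axiom 5): yes — any two successors of a common world are S-related.
So F validates K, K4; S4 would additionally require S to be reflexive. The strongest is K4.

K4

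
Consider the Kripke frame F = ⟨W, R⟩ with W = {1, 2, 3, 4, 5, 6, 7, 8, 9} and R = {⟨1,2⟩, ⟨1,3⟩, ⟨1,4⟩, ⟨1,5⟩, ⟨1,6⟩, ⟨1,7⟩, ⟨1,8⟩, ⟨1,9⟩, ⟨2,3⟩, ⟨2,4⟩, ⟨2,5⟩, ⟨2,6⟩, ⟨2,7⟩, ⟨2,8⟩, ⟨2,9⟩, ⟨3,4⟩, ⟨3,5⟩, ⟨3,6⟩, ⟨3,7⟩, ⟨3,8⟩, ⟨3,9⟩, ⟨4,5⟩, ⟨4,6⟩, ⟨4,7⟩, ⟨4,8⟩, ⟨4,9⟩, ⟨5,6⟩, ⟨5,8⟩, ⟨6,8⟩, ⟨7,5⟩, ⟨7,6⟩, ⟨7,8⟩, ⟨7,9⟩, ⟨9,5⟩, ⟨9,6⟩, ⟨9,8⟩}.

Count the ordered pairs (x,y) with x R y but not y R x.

36

Enumerating: (1,2), (1,3), (1,4), (1,5), (1,6), (1,7), (1,8), (1,9), (2,3), (2,4), (2,5), (2,6), … and 24 more.
Total: 36.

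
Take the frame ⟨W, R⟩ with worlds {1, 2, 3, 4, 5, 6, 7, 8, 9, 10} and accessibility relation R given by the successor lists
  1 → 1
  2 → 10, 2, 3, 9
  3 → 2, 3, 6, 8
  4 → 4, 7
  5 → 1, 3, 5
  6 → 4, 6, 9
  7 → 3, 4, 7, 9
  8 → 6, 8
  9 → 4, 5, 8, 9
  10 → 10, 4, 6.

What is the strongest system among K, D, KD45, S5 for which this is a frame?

Serial (axiom D): yes — every world has a successor (e.g. 1 R 1).
Euclidean (axiom 5): no — 10 R 4 and 10 R 6, but not 4 R 6.
Transitive (axiom 4): no — 10 R 4 and 4 R 7, but not 10 R 7.
Reflexive (axiom T): yes — every world is R-related to itself.
So F validates K, D; KD45 would additionally require R to be Euclidean and transitive. The strongest is D.

D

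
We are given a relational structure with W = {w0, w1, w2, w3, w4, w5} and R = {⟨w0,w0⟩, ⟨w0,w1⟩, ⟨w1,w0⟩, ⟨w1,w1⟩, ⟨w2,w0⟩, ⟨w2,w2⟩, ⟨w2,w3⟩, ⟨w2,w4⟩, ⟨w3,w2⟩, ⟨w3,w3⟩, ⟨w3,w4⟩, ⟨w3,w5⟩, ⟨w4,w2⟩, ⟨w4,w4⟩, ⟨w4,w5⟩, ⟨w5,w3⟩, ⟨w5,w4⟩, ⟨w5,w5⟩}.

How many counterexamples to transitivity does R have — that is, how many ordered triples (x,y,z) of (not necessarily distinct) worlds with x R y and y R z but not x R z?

9

Enumerating: (w2,w0,w1), (w2,w3,w5), (w2,w4,w5), (w3,w2,w0), (w4,w2,w0), (w4,w2,w3), (w4,w5,w3), (w5,w3,w2), (w5,w4,w2).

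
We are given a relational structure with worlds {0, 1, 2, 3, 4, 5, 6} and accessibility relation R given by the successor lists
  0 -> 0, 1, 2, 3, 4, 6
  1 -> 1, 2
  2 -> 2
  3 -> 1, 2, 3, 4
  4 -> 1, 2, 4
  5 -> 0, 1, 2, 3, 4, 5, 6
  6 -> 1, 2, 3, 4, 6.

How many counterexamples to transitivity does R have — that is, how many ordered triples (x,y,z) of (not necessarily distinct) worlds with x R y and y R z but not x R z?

0

R is transitive; there are no such tuples.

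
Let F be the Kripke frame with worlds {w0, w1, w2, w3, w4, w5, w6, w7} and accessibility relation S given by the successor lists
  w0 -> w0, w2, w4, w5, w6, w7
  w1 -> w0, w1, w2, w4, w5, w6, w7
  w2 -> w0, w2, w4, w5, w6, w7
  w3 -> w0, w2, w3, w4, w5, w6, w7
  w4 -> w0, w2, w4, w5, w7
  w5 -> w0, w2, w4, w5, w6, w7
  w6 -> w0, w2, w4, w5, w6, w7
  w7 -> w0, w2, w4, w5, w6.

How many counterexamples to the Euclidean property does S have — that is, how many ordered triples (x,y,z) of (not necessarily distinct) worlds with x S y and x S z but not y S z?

26

Enumerating: (w0,w4,w6), (w0,w7,w7), (w1,w0,w1), (w1,w2,w1), (w1,w4,w1), (w1,w4,w6), (w1,w5,w1), (w1,w6,w1), (w1,w7,w1), (w1,w7,w7), (w2,w4,w6), (w2,w7,w7), … and 14 more.
Total: 26.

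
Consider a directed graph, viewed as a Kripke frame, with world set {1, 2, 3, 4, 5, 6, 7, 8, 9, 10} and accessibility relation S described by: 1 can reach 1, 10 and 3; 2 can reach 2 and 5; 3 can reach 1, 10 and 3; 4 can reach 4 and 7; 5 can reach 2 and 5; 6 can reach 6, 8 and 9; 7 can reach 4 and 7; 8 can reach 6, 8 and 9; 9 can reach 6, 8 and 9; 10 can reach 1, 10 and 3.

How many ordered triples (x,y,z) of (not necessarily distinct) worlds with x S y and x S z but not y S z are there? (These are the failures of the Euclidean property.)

0

S is Euclidean; there are no such tuples.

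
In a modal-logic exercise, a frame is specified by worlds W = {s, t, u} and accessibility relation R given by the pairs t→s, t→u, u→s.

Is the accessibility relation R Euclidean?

Euclidean: no — t R s and t R u, but not s R u.

No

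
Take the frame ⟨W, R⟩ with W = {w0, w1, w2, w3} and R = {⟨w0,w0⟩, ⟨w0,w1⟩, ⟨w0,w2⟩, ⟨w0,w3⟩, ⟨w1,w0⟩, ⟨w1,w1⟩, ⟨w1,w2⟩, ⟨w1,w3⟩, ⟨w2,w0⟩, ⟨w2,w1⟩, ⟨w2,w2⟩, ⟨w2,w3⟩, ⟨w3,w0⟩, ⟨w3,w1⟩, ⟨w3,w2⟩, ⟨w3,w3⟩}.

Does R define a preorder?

Yes

Reflexive: yes — every world is R-related to itself.
Transitive: yes — every two-step R-path is closed by a direct edge.
So R is a preorder.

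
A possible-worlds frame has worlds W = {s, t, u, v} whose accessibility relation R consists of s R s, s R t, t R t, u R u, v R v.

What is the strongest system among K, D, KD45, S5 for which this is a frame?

D

Serial (axiom D): yes — every world has a successor (e.g. s R s).
Euclidean (axiom 5): no — s R t and s R s, but not t R s.
Transitive (axiom 4): yes — every two-step R-path is closed by a direct edge.
Reflexive (axiom T): yes — every world is R-related to itself.
So F validates K, D; KD45 would additionally require R to be Euclidean. The strongest is D.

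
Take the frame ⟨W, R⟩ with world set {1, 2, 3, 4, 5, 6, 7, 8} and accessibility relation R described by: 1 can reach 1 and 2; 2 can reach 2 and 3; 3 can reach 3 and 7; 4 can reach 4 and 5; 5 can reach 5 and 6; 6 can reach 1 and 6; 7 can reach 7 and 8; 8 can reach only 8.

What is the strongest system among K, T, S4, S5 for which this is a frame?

T

Reflexive (axiom T): yes — every world is R-related to itself.
Transitive (axiom 4): no — 1 R 2 and 2 R 3, but not 1 R 3.
Euclidean (axiom 5): no — 1 R 2 and 1 R 1, but not 2 R 1.
So F validates K, T; S4 would additionally require R to be transitive. The strongest is T.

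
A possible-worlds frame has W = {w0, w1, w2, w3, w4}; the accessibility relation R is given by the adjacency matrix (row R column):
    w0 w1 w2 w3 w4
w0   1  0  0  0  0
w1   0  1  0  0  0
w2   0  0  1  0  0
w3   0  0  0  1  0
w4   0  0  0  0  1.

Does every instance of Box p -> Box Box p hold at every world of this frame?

Yes

By correspondence theory, 4 is valid on a frame iff R is transitive.
Transitive: yes — every two-step R-path is closed by a direct edge.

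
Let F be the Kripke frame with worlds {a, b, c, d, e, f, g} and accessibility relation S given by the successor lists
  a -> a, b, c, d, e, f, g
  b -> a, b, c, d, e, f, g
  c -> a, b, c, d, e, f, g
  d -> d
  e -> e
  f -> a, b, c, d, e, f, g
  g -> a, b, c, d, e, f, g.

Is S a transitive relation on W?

Transitive: yes — every two-step S-path is closed by a direct edge.

Yes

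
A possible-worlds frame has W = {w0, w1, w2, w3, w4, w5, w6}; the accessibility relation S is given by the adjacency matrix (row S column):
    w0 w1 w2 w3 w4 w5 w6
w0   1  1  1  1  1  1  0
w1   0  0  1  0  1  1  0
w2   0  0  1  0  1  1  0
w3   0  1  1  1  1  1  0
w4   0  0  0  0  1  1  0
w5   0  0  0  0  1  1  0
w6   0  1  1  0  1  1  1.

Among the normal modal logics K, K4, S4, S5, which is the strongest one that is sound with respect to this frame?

K4

Transitive (axiom 4): yes — every two-step S-path is closed by a direct edge.
Reflexive (axiom T): no — w1 is not related to itself.
Euclidean (axiom 5): no — w0 S w1 and w0 S w3, but not w1 S w3.
So F validates K, K4; S4 would additionally require S to be reflexive. The strongest is K4.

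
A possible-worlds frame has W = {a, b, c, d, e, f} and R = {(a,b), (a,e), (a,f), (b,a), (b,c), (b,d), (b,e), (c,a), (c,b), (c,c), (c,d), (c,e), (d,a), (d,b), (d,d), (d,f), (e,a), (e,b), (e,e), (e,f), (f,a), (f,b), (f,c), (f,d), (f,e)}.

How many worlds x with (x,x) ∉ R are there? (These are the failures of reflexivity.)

Enumerating: a, b, f.

3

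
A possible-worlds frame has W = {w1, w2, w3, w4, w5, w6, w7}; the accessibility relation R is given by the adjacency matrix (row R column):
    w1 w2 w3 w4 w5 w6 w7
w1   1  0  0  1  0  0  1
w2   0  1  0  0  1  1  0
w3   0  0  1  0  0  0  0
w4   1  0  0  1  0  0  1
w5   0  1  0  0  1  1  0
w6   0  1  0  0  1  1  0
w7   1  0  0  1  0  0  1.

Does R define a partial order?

No

Reflexive: yes — every world is R-related to itself.
Transitive: yes — every two-step R-path is closed by a direct edge.
Antisymmetric: no — w1 R w4 and w4 R w1 with w1 ≠ w4.
So R is not a partial order.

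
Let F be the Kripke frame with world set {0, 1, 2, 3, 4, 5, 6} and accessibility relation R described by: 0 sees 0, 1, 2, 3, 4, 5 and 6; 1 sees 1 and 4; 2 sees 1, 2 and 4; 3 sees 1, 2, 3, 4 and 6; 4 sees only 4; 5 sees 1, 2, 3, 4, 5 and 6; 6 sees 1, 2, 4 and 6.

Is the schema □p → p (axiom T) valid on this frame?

Yes

By correspondence theory, T is valid on a frame iff R is reflexive.
Reflexive: yes — every world is R-related to itself.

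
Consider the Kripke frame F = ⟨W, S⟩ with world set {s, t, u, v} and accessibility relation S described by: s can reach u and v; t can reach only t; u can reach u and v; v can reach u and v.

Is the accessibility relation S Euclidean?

Yes

Euclidean: yes — any two successors of a common world are S-related.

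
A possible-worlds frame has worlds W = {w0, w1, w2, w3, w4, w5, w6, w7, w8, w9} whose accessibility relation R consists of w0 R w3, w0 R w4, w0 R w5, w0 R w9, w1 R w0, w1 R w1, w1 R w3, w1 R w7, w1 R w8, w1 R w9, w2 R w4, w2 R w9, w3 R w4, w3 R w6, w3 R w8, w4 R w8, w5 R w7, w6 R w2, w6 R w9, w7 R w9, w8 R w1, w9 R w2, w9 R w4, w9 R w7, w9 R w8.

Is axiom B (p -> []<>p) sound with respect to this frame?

No

By correspondence theory, B is valid on a frame iff R is symmetric.
Symmetric: no — w0 R w3 but not w3 R w0.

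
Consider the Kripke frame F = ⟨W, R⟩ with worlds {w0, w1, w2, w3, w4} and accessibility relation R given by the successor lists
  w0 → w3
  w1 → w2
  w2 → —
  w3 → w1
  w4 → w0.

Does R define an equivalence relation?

No

Reflexive: no — w0 is not related to itself.
Symmetric: no — w0 R w3 but not w3 R w0.
Transitive: no — w0 R w3 and w3 R w1, but not w0 R w1.
So R is not an equivalence relation.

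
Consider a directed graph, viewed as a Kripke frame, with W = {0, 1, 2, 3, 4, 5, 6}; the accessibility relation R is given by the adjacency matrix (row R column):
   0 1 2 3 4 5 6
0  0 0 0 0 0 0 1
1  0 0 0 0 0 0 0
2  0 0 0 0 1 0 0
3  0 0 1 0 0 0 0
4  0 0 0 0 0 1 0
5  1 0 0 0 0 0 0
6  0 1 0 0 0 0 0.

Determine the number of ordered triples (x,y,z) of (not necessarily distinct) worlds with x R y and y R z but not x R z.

Enumerating: (0,6,1), (2,4,5), (3,2,4), (4,5,0), (5,0,6).

5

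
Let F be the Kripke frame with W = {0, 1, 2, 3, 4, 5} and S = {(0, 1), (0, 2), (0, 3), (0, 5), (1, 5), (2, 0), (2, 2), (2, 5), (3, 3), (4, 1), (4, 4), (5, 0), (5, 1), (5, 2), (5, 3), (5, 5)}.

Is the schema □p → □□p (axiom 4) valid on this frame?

By correspondence theory, 4 is valid on a frame iff S is transitive.
Transitive: no — 1 S 5 and 5 S 0, but not 1 S 0.

No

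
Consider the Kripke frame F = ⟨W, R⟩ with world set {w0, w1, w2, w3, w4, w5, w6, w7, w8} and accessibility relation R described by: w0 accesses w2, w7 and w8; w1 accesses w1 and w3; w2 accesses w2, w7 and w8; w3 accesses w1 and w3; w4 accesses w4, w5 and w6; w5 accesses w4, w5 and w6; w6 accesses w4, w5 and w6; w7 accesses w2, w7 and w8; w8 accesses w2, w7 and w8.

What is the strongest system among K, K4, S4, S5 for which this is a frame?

K4

Transitive (axiom 4): yes — every two-step R-path is closed by a direct edge.
Reflexive (axiom T): no — w0 is not related to itself.
Euclidean (axiom 5): yes — any two successors of a common world are R-related.
So F validates K, K4; S4 would additionally require R to be reflexive. The strongest is K4.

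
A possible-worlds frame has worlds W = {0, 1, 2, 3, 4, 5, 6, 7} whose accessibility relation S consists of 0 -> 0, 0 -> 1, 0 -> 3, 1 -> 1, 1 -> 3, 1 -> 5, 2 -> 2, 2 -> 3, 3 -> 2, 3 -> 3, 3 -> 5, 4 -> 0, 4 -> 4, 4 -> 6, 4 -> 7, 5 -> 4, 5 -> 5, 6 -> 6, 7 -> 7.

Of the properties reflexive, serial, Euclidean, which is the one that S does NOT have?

Euclidean

Reflexive: yes — every world is S-related to itself.
Serial: yes — every world has a successor (e.g. 0 S 0).
Euclidean: no — 0 S 3 and 0 S 1, but not 3 S 1.
Only Euclidean fails.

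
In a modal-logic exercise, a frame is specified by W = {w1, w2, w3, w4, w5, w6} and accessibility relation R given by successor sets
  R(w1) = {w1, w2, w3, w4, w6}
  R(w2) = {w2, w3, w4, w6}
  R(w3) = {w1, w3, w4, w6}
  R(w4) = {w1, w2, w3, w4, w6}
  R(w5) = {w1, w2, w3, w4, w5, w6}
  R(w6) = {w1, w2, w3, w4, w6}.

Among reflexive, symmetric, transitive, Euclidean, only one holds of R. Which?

Reflexive: yes — every world is R-related to itself.
Symmetric: no — w1 R w2 but not w2 R w1.
Transitive: no — w2 R w3 and w3 R w1, but not w2 R w1.
Euclidean: no — w1 R w3 and w1 R w2, but not w3 R w2.
Only reflexive holds.

reflexive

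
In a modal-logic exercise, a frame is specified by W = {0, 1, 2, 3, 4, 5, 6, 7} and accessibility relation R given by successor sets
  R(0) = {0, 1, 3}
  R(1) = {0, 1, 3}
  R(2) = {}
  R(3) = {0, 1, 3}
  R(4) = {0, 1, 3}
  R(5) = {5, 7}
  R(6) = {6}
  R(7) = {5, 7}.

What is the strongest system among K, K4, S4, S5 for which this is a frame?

K4

Transitive (axiom 4): yes — every two-step R-path is closed by a direct edge.
Reflexive (axiom T): no — 2 is not related to itself.
Euclidean (axiom 5): yes — any two successors of a common world are R-related.
So F validates K, K4; S4 would additionally require R to be reflexive. The strongest is K4.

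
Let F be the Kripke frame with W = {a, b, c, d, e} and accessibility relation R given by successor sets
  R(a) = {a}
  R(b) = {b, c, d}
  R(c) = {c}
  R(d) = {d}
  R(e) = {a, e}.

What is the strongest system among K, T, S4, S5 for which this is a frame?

Reflexive (axiom T): yes — every world is R-related to itself.
Transitive (axiom 4): yes — every two-step R-path is closed by a direct edge.
Euclidean (axiom 5): no — b R c and b R d, but not c R d.
So F validates K, T, S4; S5 would additionally require R to be Euclidean. The strongest is S4.

S4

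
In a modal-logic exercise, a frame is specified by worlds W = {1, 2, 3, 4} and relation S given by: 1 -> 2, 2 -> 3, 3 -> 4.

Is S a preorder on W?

No

Reflexive: no — 1 is not related to itself.
Transitive: no — 1 S 2 and 2 S 3, but not 1 S 3.
So S is not a preorder.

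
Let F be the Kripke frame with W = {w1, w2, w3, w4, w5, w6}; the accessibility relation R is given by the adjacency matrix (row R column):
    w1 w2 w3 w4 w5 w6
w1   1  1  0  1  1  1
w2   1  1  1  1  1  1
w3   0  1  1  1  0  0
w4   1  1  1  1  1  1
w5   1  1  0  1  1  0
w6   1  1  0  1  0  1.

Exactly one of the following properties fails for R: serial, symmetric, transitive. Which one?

Serial: yes — every world has a successor (e.g. w1 R w1).
Symmetric: yes — every pair in R has its reverse in R.
Transitive: no — w1 R w2 and w2 R w3, but not w1 R w3.
Only transitive fails.

transitive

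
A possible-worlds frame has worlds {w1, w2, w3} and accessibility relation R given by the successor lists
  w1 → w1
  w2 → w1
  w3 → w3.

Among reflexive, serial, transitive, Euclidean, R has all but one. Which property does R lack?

Reflexive: no — w2 is not related to itself.
Serial: yes — every world has a successor (e.g. w1 R w1).
Transitive: yes — every two-step R-path is closed by a direct edge.
Euclidean: yes — any two successors of a common world are R-related.
Only reflexive fails.

reflexive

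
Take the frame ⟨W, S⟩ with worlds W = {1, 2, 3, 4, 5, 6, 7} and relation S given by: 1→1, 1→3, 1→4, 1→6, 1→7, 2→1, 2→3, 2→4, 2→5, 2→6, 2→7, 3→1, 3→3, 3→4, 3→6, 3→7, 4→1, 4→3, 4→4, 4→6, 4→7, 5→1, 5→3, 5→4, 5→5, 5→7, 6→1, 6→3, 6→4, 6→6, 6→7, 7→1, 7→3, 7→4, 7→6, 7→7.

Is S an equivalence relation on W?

Reflexive: no — 2 is not related to itself.
Symmetric: no — 2 S 1 but not 1 S 2.
Transitive: no — 5 S 1 and 1 S 6, but not 5 S 6.
So S is not an equivalence relation.

No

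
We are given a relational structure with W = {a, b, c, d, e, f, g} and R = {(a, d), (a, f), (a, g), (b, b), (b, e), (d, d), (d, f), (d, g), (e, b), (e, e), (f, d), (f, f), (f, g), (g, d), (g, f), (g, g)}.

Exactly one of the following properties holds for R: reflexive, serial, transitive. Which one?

transitive

Reflexive: no — a is not related to itself.
Serial: no — c has no R-successor.
Transitive: yes — every two-step R-path is closed by a direct edge.
Only transitive holds.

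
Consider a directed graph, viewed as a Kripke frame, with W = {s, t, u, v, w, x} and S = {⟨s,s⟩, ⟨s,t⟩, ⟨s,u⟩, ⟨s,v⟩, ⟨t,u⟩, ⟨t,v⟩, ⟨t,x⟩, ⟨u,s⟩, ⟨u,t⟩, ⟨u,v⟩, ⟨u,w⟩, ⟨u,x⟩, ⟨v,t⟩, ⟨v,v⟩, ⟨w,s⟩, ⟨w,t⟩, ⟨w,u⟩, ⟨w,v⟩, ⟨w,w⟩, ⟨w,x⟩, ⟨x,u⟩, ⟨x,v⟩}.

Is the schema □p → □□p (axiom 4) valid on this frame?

Axiom 4 corresponds to the accessibility relation being transitive.
Transitive: no — s S t and t S x, but not s S x.

No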